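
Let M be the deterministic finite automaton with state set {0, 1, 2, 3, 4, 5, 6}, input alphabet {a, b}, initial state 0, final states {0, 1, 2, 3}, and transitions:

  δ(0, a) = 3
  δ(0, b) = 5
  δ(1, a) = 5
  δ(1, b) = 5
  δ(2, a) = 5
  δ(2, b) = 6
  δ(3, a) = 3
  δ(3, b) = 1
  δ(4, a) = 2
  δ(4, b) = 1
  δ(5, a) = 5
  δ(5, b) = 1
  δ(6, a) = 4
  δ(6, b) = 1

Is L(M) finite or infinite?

infinite

State 1 is reachable from the start and can reach an accepting state, and it lies on the cycle 1 → 5 → 1.
Traversing that cycle any number of times yields accepted strings of unbounded length, so the language is infinite.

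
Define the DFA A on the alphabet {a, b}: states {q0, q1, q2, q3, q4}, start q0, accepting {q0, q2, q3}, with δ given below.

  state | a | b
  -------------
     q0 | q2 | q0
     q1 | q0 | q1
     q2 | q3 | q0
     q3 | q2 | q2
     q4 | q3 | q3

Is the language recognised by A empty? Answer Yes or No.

The empty string ε is accepted: the run q0 ends in the accepting state q0.
Since at least one string is accepted, L(A) is not empty.

No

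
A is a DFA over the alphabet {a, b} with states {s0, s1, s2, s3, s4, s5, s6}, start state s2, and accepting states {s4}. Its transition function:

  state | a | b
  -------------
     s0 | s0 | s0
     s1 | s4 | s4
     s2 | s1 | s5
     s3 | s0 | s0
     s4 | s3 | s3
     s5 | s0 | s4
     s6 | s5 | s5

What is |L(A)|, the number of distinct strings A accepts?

3

The useful subgraph on states {s1, s2, s4, s5} is acyclic, so L(A) is finite; the longest accepting path visits 3 useful states, giving maximum string length 2.
Counting accepting paths from s2 by length: 3 of length 2. Total 3.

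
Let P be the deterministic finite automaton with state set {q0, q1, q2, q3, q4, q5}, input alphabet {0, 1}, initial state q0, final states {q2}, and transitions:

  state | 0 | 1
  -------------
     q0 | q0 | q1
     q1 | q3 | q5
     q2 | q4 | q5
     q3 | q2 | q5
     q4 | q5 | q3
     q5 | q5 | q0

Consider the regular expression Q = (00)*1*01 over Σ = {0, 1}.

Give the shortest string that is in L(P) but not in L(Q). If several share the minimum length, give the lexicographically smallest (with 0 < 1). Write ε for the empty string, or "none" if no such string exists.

The string 100 is accepted by P but not by Q.
No shorter string lies in the difference, and 100 is the lexicographically first length-3 string in L(P) \ L(Q).

100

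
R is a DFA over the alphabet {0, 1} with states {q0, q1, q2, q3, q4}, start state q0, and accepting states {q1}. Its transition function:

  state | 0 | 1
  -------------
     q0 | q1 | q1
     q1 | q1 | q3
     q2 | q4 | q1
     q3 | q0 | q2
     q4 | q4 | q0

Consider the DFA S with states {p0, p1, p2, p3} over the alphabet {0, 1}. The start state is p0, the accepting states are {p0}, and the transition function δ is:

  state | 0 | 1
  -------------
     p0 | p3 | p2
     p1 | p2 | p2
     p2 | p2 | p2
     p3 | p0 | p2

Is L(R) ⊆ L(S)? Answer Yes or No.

The string 0 is in L(R) but not in L(S).
So L(R) ⊄ L(S).

No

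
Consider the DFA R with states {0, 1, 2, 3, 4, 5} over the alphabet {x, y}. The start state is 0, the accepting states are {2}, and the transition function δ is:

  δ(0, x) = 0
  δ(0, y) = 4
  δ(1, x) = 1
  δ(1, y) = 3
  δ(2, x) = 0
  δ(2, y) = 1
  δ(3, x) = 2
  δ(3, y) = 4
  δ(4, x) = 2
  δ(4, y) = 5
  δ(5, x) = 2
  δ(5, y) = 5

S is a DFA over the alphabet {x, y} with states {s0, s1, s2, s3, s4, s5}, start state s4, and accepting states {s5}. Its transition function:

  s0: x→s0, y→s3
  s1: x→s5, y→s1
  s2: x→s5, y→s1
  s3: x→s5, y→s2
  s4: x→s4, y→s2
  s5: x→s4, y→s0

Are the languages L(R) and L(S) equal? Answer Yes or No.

Exploring the product automaton R × S from the start pair (0, s4), following both machines on each input symbol, reaches 6 state pairs: (0, s4), (4, s2), (2, s5), (5, s1), (1, s0), (3, s3).
R accepts in {2} and S accepts in {s5}. In every reachable pair the two components are either both accepting — (2, s5) — or both non-accepting, so no string is accepted by exactly one of the machines: L(R) \ L(S) and L(S) \ L(R) are both empty.
Hence every string is accepted by R iff it is accepted by S, and the two languages coincide.

Yes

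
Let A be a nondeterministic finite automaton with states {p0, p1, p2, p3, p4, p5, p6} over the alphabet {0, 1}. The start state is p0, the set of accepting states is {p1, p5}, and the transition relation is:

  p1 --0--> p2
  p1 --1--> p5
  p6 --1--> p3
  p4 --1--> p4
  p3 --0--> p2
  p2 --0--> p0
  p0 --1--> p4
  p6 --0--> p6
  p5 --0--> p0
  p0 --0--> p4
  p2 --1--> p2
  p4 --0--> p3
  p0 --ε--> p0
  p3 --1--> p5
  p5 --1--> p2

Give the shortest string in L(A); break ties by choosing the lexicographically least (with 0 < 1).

001

A breadth-first search from p0 reaches an accepting state first via the path p0 → p4 → p3 → p5 on input 001.
No string of length < 3 is accepted (BFS exhausts all shorter strings without reaching an accepting state), and 001 is the lexicographically least accepting string of length 3.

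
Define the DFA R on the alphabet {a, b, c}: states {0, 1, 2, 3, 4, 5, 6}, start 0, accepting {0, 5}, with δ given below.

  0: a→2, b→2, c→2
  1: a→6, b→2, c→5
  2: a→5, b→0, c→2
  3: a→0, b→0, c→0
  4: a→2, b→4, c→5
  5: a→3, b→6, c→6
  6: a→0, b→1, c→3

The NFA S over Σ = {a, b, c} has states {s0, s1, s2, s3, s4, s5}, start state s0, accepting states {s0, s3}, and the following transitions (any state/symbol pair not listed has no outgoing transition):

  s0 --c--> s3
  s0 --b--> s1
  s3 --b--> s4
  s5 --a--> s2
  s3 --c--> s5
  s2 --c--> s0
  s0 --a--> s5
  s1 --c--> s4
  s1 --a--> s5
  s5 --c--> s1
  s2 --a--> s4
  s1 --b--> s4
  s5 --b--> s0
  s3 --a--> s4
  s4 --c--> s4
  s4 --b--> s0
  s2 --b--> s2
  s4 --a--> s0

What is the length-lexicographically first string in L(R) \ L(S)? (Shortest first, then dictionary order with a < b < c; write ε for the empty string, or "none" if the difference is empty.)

The string aa is accepted by R but not by S.
No shorter string lies in the difference, and aa is the lexicographically first length-2 string in L(R) \ L(S).

aa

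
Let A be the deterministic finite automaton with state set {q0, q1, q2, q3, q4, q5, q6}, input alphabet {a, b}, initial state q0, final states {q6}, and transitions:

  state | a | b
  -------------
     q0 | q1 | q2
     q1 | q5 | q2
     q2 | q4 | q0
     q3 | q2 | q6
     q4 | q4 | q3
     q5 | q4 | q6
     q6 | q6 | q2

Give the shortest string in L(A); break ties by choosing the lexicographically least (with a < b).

A breadth-first search from q0 reaches an accepting state first via the path q0 → q1 → q5 → q6 on input aab.
No string of length < 3 is accepted (BFS exhausts all shorter strings without reaching an accepting state), and aab is the lexicographically least accepting string of length 3.

aab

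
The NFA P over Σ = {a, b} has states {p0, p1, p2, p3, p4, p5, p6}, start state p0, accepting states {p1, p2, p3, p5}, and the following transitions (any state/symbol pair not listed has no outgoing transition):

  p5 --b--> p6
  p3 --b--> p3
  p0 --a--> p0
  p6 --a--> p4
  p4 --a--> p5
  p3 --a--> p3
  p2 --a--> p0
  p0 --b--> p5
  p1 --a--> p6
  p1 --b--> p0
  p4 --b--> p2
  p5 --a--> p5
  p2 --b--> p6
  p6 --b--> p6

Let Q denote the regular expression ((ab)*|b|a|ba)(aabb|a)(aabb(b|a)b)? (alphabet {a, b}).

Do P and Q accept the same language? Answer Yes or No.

No

The string b is accepted by P but rejected by Q.
So L(P) ≠ L(Q).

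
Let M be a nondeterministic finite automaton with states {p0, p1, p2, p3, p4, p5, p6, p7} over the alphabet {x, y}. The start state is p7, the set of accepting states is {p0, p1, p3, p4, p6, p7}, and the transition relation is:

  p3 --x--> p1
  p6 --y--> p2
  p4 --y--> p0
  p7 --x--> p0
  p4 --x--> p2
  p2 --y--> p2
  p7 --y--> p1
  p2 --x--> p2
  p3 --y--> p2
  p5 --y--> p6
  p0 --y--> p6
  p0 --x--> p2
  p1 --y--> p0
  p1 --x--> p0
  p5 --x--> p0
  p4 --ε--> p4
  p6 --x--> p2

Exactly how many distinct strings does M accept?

8

The useful subgraph on states {p0, p1, p6, p7} is acyclic, so L(M) is finite; the longest accepting path visits 4 useful states, giving maximum string length 3.
Counting accepting paths from p7 by length: 1 of length 0, 2 of length 1, 3 of length 2, 2 of length 3. Total 8.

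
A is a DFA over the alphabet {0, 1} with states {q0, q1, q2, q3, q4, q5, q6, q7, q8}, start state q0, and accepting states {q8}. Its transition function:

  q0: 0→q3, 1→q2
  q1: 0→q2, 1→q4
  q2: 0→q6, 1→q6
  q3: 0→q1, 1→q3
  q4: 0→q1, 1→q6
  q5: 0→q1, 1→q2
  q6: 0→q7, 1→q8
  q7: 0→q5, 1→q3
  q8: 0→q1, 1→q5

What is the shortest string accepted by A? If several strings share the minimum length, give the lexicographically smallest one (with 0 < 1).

101

A breadth-first search from q0 reaches an accepting state first via the path q0 → q2 → q6 → q8 on input 101.
No string of length < 3 is accepted (BFS exhausts all shorter strings without reaching an accepting state), and 101 is the lexicographically least accepting string of length 3.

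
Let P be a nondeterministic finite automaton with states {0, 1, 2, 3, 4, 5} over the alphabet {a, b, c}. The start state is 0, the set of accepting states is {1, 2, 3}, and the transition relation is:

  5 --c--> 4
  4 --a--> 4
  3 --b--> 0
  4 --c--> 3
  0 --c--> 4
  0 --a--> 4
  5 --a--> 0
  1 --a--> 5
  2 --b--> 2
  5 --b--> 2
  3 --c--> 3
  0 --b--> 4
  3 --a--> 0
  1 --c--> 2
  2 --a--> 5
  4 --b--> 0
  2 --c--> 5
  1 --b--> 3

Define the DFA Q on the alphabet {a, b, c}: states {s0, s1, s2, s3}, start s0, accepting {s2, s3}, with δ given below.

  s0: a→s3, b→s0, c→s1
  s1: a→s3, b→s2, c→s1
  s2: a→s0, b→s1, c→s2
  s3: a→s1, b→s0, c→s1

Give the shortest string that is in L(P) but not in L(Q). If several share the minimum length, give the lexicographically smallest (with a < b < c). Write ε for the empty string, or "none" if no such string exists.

The string ac is accepted by P but not by Q.
No shorter string lies in the difference, and ac is the lexicographically first length-2 string in L(P) \ L(Q).

ac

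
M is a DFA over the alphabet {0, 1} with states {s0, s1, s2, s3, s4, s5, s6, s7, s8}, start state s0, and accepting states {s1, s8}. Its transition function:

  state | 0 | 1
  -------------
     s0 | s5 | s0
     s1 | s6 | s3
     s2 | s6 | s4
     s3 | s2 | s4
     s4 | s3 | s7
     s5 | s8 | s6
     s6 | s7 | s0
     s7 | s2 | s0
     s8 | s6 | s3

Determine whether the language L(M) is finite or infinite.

State s0 is reachable from the start and can reach an accepting state, and it lies on the cycle s0 → s0.
Traversing that cycle any number of times yields accepted strings of unbounded length, so the language is infinite.

infinite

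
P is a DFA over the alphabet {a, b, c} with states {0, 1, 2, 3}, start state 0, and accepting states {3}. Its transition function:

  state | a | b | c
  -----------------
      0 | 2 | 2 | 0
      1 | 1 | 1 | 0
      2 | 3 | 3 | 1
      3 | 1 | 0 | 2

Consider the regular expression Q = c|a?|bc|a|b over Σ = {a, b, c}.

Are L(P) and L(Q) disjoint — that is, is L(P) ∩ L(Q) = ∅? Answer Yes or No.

Yes

Converting the expression Q to a DFA (subset construction, then merging equivalent states) gives the minimal DFA with states {q0, q1, q2, q3}, start state q0, accepting states {q0, q1, q2} and transitions q0: a→q1, b→q2, c→q1; q1: a→q3, b→q3, c→q3; q2: a→q3, b→q3, c→q1; q3: a→q3, b→q3, c→q3.
Exploring the product automaton P × Q from the start pair (0, q0), following both machines on each input symbol, reaches 9 state pairs: (0, q0), (2, q1), (2, q2), (0, q1), (3, q3), (1, q3), (1, q1), (2, q3), (0, q3).
P accepts in {3} and Q accepts in {q0, q1, q2}; no reachable pair has both components accepting, so no string drives both machines to acceptance simultaneously and L(P) ∩ L(Q) = ∅.
So no string is accepted by both, and the intersection is empty.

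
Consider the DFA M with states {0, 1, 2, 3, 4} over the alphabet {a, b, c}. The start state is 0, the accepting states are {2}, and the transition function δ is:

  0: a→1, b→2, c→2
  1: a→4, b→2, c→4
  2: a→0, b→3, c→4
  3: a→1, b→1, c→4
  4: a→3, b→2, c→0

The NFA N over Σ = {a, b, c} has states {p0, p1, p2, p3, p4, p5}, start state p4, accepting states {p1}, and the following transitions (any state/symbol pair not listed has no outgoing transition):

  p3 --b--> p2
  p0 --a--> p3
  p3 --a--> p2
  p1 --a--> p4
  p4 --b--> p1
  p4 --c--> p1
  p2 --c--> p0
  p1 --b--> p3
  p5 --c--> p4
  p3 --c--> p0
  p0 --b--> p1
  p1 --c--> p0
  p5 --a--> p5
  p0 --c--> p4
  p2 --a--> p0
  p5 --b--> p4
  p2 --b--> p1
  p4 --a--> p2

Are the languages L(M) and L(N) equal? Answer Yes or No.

Yes

Exploring the product automaton M × N from the start pair (0, p4), following both machines on each input symbol, reaches 5 state pairs: (0, p4), (1, p2), (2, p1), (4, p0), (3, p3).
M accepts in {2} and N accepts in {p1}. In every reachable pair the two components are either both accepting — (2, p1) — or both non-accepting, so no string is accepted by exactly one of the machines: L(M) \ L(N) and L(N) \ L(M) are both empty.
Hence every string is accepted by M iff it is accepted by N, and the two languages coincide.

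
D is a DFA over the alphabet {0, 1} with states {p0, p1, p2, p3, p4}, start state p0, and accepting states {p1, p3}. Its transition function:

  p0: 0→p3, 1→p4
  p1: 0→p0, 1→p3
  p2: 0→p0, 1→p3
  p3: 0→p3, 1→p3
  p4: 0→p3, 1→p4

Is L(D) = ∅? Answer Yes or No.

The string 0 is accepted: the run p0 → p3 ends in the accepting state p3.
Since at least one string is accepted, L(D) is not empty.

No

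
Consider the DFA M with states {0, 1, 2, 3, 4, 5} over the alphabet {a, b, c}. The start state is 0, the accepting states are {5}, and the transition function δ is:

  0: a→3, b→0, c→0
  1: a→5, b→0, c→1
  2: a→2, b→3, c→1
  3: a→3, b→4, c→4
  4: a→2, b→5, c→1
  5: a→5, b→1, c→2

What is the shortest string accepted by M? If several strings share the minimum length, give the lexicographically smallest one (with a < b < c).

A breadth-first search from 0 reaches an accepting state first via the path 0 → 3 → 4 → 5 on input abb.
No string of length < 3 is accepted (BFS exhausts all shorter strings without reaching an accepting state), and abb is the lexicographically least accepting string of length 3.

abb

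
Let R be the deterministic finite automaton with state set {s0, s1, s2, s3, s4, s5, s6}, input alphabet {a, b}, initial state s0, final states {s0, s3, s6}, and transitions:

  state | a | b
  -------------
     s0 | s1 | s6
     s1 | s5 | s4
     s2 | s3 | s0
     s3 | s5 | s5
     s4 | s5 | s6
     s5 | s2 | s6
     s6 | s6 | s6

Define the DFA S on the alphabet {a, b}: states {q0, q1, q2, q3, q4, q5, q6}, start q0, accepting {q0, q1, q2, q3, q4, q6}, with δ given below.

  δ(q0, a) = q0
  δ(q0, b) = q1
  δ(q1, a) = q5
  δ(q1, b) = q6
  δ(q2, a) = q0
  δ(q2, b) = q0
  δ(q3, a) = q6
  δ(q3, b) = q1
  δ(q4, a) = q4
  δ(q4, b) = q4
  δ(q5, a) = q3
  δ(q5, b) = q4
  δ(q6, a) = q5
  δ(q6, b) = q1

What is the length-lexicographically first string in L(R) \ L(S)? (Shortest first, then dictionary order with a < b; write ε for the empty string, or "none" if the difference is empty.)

The string ba is accepted by R but not by S.
No shorter string lies in the difference, and ba is the lexicographically first length-2 string in L(R) \ L(S).

ba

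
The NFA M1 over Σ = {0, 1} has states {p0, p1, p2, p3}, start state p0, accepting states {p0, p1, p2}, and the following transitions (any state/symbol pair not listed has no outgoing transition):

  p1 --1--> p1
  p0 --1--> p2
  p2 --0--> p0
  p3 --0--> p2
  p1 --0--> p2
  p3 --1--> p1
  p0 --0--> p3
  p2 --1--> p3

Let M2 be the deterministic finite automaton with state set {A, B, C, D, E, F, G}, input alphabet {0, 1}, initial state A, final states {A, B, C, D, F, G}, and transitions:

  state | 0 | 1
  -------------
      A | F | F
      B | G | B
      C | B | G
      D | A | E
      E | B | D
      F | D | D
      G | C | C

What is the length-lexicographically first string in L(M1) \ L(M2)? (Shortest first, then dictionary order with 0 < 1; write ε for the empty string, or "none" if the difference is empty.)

The string 011 is accepted by M1 but not by M2.
No shorter string lies in the difference, and 011 is the lexicographically first length-3 string in L(M1) \ L(M2).

011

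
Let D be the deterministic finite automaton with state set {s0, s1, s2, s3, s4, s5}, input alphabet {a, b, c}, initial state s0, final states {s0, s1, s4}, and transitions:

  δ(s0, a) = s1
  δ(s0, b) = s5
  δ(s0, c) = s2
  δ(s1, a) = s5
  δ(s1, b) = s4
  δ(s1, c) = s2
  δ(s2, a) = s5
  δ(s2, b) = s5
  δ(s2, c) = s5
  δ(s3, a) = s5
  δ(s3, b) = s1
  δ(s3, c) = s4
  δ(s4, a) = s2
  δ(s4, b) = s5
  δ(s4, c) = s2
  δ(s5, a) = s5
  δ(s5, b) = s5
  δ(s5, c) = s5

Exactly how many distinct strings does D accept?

The useful subgraph on states {s0, s1, s4} is acyclic, so L(D) is finite; the longest accepting path visits 3 useful states, giving maximum string length 2.
Counting accepting paths from s0 by length: 1 of length 0, 1 of length 1, 1 of length 2. Total 3.

3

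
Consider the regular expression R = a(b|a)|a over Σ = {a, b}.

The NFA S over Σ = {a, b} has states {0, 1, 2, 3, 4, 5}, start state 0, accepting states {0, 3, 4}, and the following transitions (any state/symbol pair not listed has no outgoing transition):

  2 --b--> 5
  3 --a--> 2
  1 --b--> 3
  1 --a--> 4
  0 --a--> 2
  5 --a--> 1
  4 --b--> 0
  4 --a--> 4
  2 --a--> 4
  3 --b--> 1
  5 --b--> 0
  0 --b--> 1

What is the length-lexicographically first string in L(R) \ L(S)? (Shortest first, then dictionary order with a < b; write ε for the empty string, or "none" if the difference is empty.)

The string a is accepted by R but not by S.
No shorter string lies in the difference, and a is the lexicographically first length-1 string in L(R) \ L(S).

a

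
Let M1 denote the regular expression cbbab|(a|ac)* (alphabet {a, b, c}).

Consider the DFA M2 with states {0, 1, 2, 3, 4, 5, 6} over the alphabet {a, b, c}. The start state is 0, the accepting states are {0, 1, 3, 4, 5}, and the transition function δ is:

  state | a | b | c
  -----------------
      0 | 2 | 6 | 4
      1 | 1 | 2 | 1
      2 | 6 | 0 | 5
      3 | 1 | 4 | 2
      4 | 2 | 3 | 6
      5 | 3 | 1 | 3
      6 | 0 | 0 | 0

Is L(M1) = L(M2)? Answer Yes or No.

The string a is accepted by M1 but rejected by M2.
So L(M1) ≠ L(M2).

No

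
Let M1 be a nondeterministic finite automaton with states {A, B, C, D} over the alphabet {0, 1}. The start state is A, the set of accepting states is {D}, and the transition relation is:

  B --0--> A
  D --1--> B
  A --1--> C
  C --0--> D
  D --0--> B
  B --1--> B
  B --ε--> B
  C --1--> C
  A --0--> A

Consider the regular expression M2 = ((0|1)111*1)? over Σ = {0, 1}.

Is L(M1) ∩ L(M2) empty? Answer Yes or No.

Yes

Converting the expression M2 to a DFA (subset construction, then merging equivalent states) gives the minimal DFA with states {r0, r1, r2, r3, r4, r5}, start state r0, accepting states {r0, r5} and transitions r0: 0→r1, 1→r1; r1: 0→r2, 1→r3; r2: 0→r2, 1→r2; r3: 0→r2, 1→r4; r4: 0→r2, 1→r5; r5: 0→r2, 1→r5.
Exploring the product automaton M1 × M2 from the start pair (A, r0), following both machines on each input symbol, reaches 10 state pairs: (A, r0), (A, r1), (C, r1), (A, r2), (C, r3), (D, r2), (C, r2), (C, r4), (B, r2), (C, r5).
M1 accepts in {D} and M2 accepts in {r0, r5}; no reachable pair has both components accepting, so no string drives both machines to acceptance simultaneously and L(M1) ∩ L(M2) = ∅.
So no string is accepted by both, and the intersection is empty.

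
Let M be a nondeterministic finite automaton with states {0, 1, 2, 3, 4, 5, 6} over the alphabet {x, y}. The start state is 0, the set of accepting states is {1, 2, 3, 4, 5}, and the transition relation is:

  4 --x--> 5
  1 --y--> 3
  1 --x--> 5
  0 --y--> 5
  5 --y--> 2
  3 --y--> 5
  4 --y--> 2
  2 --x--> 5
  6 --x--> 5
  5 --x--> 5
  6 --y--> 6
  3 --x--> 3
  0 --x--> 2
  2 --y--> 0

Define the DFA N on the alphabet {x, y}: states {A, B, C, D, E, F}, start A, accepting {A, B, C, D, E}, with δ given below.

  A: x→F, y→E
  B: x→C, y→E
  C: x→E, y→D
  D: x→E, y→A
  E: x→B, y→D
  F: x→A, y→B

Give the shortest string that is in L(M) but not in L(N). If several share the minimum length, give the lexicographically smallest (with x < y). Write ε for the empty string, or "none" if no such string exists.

The string x is accepted by M but not by N.
No shorter string lies in the difference, and x is the lexicographically first length-1 string in L(M) \ L(N).

x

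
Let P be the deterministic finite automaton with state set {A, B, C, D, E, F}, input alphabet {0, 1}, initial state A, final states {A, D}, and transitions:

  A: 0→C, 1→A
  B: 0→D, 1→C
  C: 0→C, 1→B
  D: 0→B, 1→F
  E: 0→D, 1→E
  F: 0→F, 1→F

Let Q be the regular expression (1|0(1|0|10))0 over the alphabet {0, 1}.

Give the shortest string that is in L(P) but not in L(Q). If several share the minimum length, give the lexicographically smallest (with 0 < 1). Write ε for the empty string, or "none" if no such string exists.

ε

The empty string ε is accepted by P but not by Q.
Since ε is the unique shortest string, it is the required witness.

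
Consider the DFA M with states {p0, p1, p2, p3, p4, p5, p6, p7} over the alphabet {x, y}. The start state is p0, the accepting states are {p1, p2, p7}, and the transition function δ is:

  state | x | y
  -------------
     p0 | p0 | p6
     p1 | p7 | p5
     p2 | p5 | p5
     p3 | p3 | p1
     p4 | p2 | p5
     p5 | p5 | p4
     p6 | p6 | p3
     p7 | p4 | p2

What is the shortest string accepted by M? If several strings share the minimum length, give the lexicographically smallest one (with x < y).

A breadth-first search from p0 reaches an accepting state first via the path p0 → p6 → p3 → p1 on input yyy.
No string of length < 3 is accepted (BFS exhausts all shorter strings without reaching an accepting state), and yyy is the lexicographically least accepting string of length 3.

yyy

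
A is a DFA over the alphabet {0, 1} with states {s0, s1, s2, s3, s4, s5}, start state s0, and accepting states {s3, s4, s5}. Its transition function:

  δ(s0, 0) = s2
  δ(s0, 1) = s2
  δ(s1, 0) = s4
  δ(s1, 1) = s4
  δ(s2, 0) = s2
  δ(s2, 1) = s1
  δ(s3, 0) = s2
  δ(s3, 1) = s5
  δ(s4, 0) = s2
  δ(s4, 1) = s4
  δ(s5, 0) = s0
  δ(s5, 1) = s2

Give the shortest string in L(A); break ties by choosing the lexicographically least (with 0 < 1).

010

A breadth-first search from s0 reaches an accepting state first via the path s0 → s2 → s1 → s4 on input 010.
No string of length < 3 is accepted (BFS exhausts all shorter strings without reaching an accepting state), and 010 is the lexicographically least accepting string of length 3.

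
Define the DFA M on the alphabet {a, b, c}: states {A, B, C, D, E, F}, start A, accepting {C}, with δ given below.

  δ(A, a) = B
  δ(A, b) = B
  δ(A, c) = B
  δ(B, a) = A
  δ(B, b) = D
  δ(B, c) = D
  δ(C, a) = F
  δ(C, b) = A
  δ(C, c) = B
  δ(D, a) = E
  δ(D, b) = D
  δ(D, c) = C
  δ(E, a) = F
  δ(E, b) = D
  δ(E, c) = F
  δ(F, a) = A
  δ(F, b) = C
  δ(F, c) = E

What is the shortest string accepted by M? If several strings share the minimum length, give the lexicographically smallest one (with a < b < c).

abc

A breadth-first search from A reaches an accepting state first via the path A → B → D → C on input abc.
No string of length < 3 is accepted (BFS exhausts all shorter strings without reaching an accepting state), and abc is the lexicographically least accepting string of length 3.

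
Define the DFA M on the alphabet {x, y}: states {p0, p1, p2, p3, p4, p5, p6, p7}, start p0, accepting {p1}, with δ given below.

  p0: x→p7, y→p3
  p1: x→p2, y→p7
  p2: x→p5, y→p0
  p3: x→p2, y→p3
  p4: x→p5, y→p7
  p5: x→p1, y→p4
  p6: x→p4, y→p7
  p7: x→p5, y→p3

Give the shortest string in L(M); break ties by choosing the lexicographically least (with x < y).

A breadth-first search from p0 reaches an accepting state first via the path p0 → p7 → p5 → p1 on input xxx.
No string of length < 3 is accepted (BFS exhausts all shorter strings without reaching an accepting state), and xxx is the lexicographically least accepting string of length 3.

xxx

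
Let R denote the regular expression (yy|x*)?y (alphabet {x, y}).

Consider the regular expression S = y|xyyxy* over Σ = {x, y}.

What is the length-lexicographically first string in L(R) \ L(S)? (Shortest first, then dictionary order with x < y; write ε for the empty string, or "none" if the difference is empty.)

xy

The string xy is accepted by R but not by S.
No shorter string lies in the difference, and xy is the lexicographically first length-2 string in L(R) \ L(S).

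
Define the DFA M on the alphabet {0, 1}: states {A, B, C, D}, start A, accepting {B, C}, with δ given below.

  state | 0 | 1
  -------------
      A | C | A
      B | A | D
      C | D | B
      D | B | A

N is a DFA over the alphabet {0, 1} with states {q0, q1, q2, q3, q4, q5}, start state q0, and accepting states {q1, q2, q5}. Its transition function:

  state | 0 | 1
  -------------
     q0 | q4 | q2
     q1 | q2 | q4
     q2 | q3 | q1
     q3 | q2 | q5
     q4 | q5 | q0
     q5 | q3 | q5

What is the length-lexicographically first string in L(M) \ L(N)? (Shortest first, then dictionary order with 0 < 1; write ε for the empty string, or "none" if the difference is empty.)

0

The string 0 is accepted by M but not by N.
No shorter string lies in the difference, and 0 is the lexicographically first length-1 string in L(M) \ L(N).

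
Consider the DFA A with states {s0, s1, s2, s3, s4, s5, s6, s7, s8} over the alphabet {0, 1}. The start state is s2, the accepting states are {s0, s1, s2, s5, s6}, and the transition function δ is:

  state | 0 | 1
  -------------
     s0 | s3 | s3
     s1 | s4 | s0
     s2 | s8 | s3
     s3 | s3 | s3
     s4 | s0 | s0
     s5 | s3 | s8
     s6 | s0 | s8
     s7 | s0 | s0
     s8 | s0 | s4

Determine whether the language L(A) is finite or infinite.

The useful states (reachable from s2 and able to reach an accepting state) are {s0, s2, s4, s8}.
Restricted to these states the transition graph has no cycle, so every accepting path has bounded length and L is finite.

finite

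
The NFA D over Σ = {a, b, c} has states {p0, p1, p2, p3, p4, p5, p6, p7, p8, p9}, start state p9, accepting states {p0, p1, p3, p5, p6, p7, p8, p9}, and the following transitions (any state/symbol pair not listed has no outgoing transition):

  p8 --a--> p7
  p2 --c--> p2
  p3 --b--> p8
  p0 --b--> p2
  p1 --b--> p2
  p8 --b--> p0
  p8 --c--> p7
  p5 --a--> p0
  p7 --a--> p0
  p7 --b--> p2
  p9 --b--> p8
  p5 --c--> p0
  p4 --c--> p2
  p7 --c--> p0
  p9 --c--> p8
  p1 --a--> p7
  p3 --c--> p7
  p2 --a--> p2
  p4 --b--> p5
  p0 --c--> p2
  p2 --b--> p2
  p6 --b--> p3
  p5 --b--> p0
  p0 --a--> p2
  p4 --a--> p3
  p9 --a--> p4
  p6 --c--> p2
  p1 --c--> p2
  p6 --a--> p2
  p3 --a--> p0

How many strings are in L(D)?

The useful subgraph on states {p0, p3, p4, p5, p7, p8, p9} is acyclic, so L(D) is finite; the longest accepting path visits 6 useful states, giving maximum string length 5.
Counting accepting paths from p9 by length: 1 of length 0, 2 of length 1, 8 of length 2, 14 of length 3, 5 of length 4, 4 of length 5. Total 34.

34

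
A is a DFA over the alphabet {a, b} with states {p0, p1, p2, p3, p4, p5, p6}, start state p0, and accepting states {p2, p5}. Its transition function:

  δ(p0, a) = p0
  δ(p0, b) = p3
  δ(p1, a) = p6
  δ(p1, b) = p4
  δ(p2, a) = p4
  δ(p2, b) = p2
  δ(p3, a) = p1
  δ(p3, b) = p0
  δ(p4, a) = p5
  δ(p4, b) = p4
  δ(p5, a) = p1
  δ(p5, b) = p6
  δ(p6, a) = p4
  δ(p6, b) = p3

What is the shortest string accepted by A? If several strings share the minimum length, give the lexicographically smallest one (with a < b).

baba

A breadth-first search from p0 reaches an accepting state first via the path p0 → p3 → p1 → p4 → p5 on input baba.
No string of length < 4 is accepted (BFS exhausts all shorter strings without reaching an accepting state), and baba is the lexicographically least accepting string of length 4.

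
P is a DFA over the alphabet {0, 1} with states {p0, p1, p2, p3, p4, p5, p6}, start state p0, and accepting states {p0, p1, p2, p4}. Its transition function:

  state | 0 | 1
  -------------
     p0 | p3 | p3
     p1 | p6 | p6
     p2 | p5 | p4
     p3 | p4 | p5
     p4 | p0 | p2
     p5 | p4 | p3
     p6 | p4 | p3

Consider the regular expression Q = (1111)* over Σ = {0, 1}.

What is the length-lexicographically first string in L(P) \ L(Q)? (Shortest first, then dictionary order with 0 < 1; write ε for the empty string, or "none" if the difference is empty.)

00

The string 00 is accepted by P but not by Q.
No shorter string lies in the difference, and 00 is the lexicographically first length-2 string in L(P) \ L(Q).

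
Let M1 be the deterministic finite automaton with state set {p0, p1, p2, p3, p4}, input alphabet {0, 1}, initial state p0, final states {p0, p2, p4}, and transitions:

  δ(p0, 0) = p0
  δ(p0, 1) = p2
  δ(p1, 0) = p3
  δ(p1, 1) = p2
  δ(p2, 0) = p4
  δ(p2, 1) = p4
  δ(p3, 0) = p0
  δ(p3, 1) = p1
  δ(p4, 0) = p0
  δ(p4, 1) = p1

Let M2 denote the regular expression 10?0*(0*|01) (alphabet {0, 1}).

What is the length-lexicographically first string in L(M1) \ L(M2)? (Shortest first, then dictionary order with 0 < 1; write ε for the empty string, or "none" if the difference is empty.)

The empty string ε is accepted by M1 but not by M2.
Since ε is the unique shortest string, it is the required witness.

ε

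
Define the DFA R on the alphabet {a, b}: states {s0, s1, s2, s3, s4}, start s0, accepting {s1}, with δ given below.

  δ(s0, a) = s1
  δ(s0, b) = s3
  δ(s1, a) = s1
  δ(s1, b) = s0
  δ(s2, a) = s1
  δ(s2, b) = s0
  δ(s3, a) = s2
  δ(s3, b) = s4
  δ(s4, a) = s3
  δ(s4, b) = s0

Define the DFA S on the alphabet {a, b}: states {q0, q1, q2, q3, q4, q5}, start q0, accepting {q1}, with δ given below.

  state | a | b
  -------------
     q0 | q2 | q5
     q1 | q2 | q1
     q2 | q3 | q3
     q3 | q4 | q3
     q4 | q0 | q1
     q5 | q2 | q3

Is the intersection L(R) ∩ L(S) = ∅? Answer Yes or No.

Exploring the product automaton R × S from the start pair (s0, q0), following both machines on each input symbol, reaches 19 state pairs: (s0, q0), (s1, q2), (s3, q5), (s1, q3), (s0, q3), (s2, q2), (s4, q3), (s1, q4), (s3, q3), (s3, q4), (s1, q0), (s0, q1), (s2, q4), (s2, q0), (s4, q1), (s0, q5), (s3, q1), (s3, q2), (s2, q3).
R accepts in {s1} and S accepts in {q1}; no reachable pair has both components accepting, so no string drives both machines to acceptance simultaneously and L(R) ∩ L(S) = ∅.
So no string is accepted by both, and the intersection is empty.

Yes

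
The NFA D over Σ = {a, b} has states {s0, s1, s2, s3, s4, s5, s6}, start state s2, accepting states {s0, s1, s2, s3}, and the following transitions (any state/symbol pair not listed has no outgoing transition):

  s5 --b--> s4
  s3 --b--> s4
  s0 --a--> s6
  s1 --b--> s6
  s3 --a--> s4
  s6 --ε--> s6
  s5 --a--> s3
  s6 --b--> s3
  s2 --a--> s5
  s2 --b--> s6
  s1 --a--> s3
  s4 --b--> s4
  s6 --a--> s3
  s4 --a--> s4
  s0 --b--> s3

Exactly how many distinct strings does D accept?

The useful subgraph on states {s2, s3, s5, s6} is acyclic, so L(D) is finite; the longest accepting path visits 3 useful states, giving maximum string length 2.
Counting accepting paths from s2 by length: 1 of length 0, 3 of length 2. Total 4.

4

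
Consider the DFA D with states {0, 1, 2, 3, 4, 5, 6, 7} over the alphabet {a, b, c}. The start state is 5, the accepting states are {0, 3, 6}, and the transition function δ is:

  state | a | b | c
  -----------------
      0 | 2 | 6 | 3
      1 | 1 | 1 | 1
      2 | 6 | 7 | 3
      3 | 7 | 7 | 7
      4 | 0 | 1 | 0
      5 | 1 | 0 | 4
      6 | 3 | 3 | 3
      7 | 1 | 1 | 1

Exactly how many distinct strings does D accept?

The useful subgraph on states {0, 2, 3, 4, 5, 6} is acyclic, so L(D) is finite; the longest accepting path visits 6 useful states, giving maximum string length 5.
Counting accepting paths from 5 by length: 1 of length 1, 4 of length 2, 9 of length 3, 13 of length 4, 6 of length 5. Total 33.

33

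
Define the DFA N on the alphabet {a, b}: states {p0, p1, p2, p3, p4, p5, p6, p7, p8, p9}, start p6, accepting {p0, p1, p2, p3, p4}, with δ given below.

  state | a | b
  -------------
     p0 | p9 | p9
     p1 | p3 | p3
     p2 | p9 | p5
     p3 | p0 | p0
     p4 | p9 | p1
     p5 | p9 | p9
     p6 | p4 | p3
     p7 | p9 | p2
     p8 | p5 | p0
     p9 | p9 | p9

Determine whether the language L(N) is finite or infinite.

The useful states (reachable from p6 and able to reach an accepting state) are {p0, p1, p3, p4, p6}.
Restricted to these states the transition graph has no cycle, so every accepting path has bounded length and L is finite.

finite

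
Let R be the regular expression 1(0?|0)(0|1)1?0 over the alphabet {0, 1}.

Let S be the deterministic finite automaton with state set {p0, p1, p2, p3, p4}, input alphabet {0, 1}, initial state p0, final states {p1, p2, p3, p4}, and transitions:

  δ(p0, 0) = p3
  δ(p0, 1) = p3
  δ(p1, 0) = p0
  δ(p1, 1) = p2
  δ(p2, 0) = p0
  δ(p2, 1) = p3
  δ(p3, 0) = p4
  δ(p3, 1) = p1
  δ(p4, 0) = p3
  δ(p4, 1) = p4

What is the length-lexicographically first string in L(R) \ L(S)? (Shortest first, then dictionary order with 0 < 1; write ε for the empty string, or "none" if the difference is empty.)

The string 110 is accepted by R but not by S.
No shorter string lies in the difference, and 110 is the lexicographically first length-3 string in L(R) \ L(S).

110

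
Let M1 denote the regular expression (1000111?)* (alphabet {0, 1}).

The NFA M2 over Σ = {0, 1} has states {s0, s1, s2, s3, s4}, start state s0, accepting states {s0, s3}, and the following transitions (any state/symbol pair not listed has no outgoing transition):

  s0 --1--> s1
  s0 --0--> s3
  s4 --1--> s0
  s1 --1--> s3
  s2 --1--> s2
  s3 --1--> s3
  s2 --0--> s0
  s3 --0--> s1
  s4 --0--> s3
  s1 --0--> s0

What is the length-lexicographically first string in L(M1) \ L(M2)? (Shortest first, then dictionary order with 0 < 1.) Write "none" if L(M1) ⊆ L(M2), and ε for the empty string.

Converting the expression M1 to a DFA (subset construction, then merging equivalent states) gives the minimal DFA with states {r0, r1, r2, r3, r4, r5, r6, r7, r8}, start state r0, accepting states {r0, r7, r8} and transitions r0: 0→r1, 1→r2; r1: 0→r1, 1→r1; r2: 0→r3, 1→r1; r3: 0→r4, 1→r1; r4: 0→r5, 1→r1; r5: 0→r1, 1→r6; r6: 0→r1, 1→r7; r7: 0→r1, 1→r8; r8: 0→r3, 1→r2.
Exploring the product automaton M1 × M2 from the start pair (r0, s0), following both machines on each input symbol, reaches 15 state pairs: (r0, s0), (r1, s3), (r2, s1), (r1, s1), (r3, s0), (r1, s0), (r4, s3), (r5, s1), (r6, s3), (r7, s3), (r8, s3), (r3, s1), (r2, s3), (r4, s0), (r5, s3).
M1 accepts in {r0, r7, r8} and M2 accepts in {s0, s3}. The reachable pairs whose M1-component is accepting are (r0, s0), (r7, s3), (r8, s3); in each of them the M2-component is accepting too, so the product for L(M1) \ L(M2) (M1-component accepting, M2-component rejecting) has no reachable accepting pair and the difference is empty.
So every string accepted by M1 is also accepted by M2: L(M1) \ L(M2) = ∅ and there is no such string.

none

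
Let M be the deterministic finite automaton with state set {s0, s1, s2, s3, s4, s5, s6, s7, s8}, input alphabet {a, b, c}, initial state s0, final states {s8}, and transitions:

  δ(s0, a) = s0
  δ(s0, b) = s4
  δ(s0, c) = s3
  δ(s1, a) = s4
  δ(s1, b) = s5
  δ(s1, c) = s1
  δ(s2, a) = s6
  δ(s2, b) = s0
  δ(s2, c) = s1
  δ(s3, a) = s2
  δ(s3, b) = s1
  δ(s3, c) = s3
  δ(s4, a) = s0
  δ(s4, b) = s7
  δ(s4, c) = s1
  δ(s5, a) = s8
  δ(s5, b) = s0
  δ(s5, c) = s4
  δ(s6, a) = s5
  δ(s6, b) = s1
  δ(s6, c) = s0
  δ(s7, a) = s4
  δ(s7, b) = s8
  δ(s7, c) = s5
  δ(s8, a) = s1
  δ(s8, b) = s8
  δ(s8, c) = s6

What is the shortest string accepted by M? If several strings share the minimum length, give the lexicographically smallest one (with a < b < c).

bbb

A breadth-first search from s0 reaches an accepting state first via the path s0 → s4 → s7 → s8 on input bbb.
No string of length < 3 is accepted (BFS exhausts all shorter strings without reaching an accepting state), and bbb is the lexicographically least accepting string of length 3.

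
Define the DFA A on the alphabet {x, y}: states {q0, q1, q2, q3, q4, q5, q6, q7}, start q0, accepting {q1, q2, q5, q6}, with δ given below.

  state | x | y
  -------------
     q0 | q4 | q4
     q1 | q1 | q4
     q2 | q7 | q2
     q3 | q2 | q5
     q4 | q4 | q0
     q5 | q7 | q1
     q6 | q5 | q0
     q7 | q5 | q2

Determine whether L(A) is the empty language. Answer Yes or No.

The states reachable from the start state are {q0, q4}.
None of the accepting states {q1, q2, q5, q6} is reachable, so no string is accepted and L(A) = ∅.

Yes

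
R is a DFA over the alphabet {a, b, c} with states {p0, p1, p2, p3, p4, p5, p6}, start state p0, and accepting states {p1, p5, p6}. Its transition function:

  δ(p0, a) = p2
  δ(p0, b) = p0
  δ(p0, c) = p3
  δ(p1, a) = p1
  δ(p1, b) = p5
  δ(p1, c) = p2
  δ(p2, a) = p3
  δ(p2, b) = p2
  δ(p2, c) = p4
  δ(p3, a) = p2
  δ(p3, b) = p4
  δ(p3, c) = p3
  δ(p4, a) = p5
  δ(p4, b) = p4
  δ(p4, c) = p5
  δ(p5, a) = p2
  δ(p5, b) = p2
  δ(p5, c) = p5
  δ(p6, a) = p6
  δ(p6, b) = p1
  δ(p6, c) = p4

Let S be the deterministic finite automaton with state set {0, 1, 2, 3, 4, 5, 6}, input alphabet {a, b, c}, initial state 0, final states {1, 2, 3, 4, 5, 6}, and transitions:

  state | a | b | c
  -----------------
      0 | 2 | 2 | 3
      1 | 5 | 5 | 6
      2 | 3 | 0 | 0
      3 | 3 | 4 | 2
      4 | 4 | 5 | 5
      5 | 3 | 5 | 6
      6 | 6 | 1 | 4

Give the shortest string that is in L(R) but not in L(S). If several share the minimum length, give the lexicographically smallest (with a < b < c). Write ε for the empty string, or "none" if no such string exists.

The string acac is accepted by R but not by S.
No shorter string lies in the difference, and acac is the lexicographically first length-4 string in L(R) \ L(S).

acac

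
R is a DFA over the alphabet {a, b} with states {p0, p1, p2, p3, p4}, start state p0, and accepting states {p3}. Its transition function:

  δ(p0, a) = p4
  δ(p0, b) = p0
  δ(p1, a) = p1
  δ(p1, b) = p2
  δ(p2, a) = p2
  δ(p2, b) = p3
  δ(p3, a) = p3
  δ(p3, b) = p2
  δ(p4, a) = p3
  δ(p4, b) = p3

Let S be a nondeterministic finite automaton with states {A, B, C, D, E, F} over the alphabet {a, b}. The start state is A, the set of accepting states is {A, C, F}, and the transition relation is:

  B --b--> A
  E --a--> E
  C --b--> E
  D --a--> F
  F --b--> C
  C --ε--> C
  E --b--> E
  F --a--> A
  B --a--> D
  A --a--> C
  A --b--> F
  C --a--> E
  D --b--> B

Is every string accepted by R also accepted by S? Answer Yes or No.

The string aa is in L(R) but not in L(S).
So L(R) ⊄ L(S).

No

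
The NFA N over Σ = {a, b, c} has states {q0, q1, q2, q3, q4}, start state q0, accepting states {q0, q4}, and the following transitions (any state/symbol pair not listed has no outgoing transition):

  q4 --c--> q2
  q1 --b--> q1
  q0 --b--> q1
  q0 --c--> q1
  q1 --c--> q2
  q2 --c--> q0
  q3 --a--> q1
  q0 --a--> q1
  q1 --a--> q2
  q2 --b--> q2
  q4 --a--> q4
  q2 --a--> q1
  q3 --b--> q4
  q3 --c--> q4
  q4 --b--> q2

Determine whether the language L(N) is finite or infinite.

State q1 is reachable from the start and can reach an accepting state, and it lies on the cycle q1 → q1.
Traversing that cycle any number of times yields accepted strings of unbounded length, so the language is infinite.

infinite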